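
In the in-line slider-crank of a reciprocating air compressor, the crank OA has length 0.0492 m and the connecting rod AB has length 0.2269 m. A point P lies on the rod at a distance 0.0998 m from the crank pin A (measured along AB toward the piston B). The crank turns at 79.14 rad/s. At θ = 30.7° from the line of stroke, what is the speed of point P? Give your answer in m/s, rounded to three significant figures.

2.85

ω = 79.14 rad/s.  Crank-pin speed |V_A| = rω = 3.8937 m/s, perpendicular to OA.
Rod angle: sinφ = −(r/L) sinθ ⇒ φ = -6.356°; ω_rod = −rω cosθ/√(L²−r²sin²θ) = -14.847 rad/s.
V_P = V_A + ω_rod × AP, with AP = 0.0998 m along the rod.
Components: V_Px = −rω sinθ − a·ω_rod·sinφ = -2.1519 m/s;  V_Py = rω cosθ + a·ω_rod·cosφ = +1.8754 m/s.
|V_P| = √(V_Px² + V_Py²) = 2.8545 m/s.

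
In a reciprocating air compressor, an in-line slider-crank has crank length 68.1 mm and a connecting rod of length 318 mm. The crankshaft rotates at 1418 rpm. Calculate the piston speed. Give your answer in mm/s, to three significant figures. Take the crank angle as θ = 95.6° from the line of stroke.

ω = 2π·1418/60 = 148.5 rad/s
For an in-line slider-crank, x = r cosθ + √(L² − r² sin²θ), so v = −rω sinθ·[1 + r cosθ/√(L² − r² sin²θ)].
With r = 0.0681 m, L = 0.318 m, θ = 95.6°: √(L² − r² sin²θ) = 0.31069 m.
v = −0.0681·148.5·0.99523·[1 + 0.0681·-0.09758/0.31069] = -9.8488 m/s.
|v| = 9.8488 m/s = 9848.8 mm/s.

9850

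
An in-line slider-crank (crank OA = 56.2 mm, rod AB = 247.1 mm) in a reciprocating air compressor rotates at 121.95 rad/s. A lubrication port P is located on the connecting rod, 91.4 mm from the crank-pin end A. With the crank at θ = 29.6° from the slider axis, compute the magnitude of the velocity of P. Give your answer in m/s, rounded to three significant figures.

5.23

ω = 122 rad/s.  Crank-pin speed |V_A| = rω = 6.8536 m/s, perpendicular to OA.
Rod angle: sinφ = −(r/L) sinθ ⇒ φ = -6.450°; ω_rod = −rω cosθ/√(L²−r²sin²θ) = -24.27 rad/s.
V_P = V_A + ω_rod × AP, with AP = 0.0914 m along the rod.
Components: V_Px = −rω sinθ − a·ω_rod·sinφ = -3.6345 m/s;  V_Py = rω cosθ + a·ω_rod·cosφ = +3.7549 m/s.
|V_P| = √(V_Px² + V_Py²) = 5.2258 m/s.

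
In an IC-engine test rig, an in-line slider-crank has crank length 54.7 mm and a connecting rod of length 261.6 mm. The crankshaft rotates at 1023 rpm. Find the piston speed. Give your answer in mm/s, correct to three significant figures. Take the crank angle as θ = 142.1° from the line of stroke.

3000

ω = 2π·1023/60 = 107.1 rad/s
For an in-line slider-crank, x = r cosθ + √(L² − r² sin²θ), so v = −rω sinθ·[1 + r cosθ/√(L² − r² sin²θ)].
With r = 0.0547 m, L = 0.2616 m, θ = 142.1°: √(L² − r² sin²θ) = 0.25943 m.
v = −0.0547·107.1·0.61429·[1 + 0.0547·-0.78908/0.25943] = -3.0008 m/s.
|v| = 3.0008 m/s = 3000.8 mm/s.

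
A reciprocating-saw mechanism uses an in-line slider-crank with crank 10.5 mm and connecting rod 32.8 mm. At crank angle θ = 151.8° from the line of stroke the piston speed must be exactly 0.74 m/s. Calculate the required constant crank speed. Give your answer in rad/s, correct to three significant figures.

For an in-line slider-crank, |v_piston| = rω|sinθ|·[1 + r cosθ/√(L² − r² sin²θ)].
With r = 0.0105 m, L = 0.0328 m, θ = 151.8°: the bracketed kinematic factor |dx/dθ| = 0.0035456 m.
ω = v/|dx/dθ| = 0.74/0.0035456 = 208.71 rad/s.

209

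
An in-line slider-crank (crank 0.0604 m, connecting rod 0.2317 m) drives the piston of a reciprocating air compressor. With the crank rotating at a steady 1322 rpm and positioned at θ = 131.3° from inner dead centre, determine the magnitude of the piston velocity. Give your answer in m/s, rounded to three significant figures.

ω = 2π·1322/60 = 138.4 rad/s
For an in-line slider-crank, x = r cosθ + √(L² − r² sin²θ), so v = −rω sinθ·[1 + r cosθ/√(L² − r² sin²θ)].
With r = 0.0604 m, L = 0.2317 m, θ = 131.3°: √(L² − r² sin²θ) = 0.22721 m.
v = −0.0604·138.4·0.75126·[1 + 0.0604·-0.66000/0.22721] = -5.1797 m/s.
|v| = 5.1797 m/s.

5.18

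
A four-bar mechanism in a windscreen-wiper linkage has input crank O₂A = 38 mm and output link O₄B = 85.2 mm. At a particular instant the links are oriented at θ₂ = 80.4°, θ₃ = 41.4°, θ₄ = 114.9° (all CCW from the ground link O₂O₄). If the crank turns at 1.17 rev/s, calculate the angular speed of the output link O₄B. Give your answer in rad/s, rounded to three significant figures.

2.15

ω₂ = 7.351 rad/s (from 1.17 rev/s).
Differentiating the loop-closure r₂e^{iθ₂}+r₃e^{iθ₃}=r₁+r₄e^{iθ₄} gives r₂ω₂e^{iθ₂}+r₃ω₃e^{iθ₃}=r₄ω₄e^{iθ₄}.
Eliminating the other unknown: ω₄ = r₂ω₂ sin(θ₂−θ₃) / [r₄ sin(θ₄−θ₃)].
Numerator sine = +0.62932; denominator sine = +0.95882.
Result = 0.038·7.351·(+0.62932) / (0.0852·(+0.95882)) = +2.152 rad/s; magnitude 2.152 rad/s.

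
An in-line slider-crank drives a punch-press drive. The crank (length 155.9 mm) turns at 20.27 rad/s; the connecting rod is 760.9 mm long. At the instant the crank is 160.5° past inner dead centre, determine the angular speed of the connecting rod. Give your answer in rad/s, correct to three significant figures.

3.92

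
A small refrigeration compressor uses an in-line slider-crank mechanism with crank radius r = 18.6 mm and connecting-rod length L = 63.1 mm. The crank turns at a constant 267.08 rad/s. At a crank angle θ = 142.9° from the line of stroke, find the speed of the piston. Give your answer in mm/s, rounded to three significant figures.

ω = 267.1 rad/s
For an in-line slider-crank, x = r cosθ + √(L² − r² sin²θ), so v = −rω sinθ·[1 + r cosθ/√(L² − r² sin²θ)].
With r = 0.0186 m, L = 0.0631 m, θ = 142.9°: √(L² − r² sin²θ) = 0.062095 m.
v = −0.0186·267.1·0.60321·[1 + 0.0186·-0.79758/0.062095] = -2.2806 m/s.
|v| = 2.2806 m/s = 2280.6 mm/s.

2280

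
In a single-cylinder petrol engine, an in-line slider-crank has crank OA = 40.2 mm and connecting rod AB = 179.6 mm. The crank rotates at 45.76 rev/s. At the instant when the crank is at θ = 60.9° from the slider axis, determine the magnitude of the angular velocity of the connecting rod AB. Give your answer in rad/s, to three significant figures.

ω = 287.5 rad/s (converted from 45.76 rev/s).
The rod makes angle φ with the slider axis where L sinφ = r sinθ; differentiating, L cosφ·φ̇ = r ω cosθ.
L cosφ = √(L² − r² sin²θ) = 0.17613 m.
|ω_rod| = r ω |cosθ| / √(L² − r² sin²θ) = 0.0402·287.5·0.48634/0.17613 = 31.915 rad/s.

31.9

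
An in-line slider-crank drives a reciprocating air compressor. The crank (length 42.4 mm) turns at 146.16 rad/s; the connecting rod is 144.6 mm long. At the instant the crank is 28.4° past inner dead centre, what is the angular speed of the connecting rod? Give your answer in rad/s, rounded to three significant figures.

38.1

ω = 146.2 rad/s
The rod makes angle φ with the slider axis where L sinφ = r sinθ; differentiating, L cosφ·φ̇ = r ω cosθ.
L cosφ = √(L² − r² sin²θ) = 0.14319 m.
|ω_rod| = r ω |cosθ| / √(L² − r² sin²θ) = 0.0424·146.2·0.87965/0.14319 = 38.072 rad/s.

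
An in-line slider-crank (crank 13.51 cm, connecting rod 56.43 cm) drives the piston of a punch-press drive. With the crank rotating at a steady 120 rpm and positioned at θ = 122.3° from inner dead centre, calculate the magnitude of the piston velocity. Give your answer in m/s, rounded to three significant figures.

ω = 2π·120/60 = 12.57 rad/s
For an in-line slider-crank, x = r cosθ + √(L² − r² sin²θ), so v = −rω sinθ·[1 + r cosθ/√(L² − r² sin²θ)].
With r = 0.1351 m, L = 0.5643 m, θ = 122.3°: √(L² − r² sin²θ) = 0.55262 m.
v = −0.1351·12.57·0.84526·[1 + 0.1351·-0.53435/0.55262] = -1.2476 m/s.
|v| = 1.2476 m/s.

1.25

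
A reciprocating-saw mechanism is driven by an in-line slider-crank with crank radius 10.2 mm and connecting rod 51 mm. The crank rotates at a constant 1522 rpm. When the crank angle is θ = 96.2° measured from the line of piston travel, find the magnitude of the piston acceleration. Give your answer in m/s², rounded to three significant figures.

79.6

ω = 2π·1522/60 = 159.4 rad/s
x(θ) = r cosθ + √(L² − r² sin²θ); with ω constant, a = ω²·d²x/dθ².
d²x/dθ² = −r cosθ − r²(cos2θ)/√u − r⁴ sin²2θ/(4u^{3/2}),  u = L² − r² sin²θ = 0.00249817 m².
Substituting r = 0.0102 m, L = 0.051 m, θ = 96.2°: d²x/dθ² = +0.0031336 m.
a = ω²·d²x/dθ² = (159.4)²·(+0.0031336) = +79.603 m/s²;  |a| = 79.603 m/s².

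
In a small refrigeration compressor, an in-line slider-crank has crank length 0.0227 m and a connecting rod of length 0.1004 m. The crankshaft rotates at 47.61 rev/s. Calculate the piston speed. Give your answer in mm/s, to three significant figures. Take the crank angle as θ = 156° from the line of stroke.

2190

ω = 2π·47.6 = 299.1 rad/s
For an in-line slider-crank, x = r cosθ + √(L² − r² sin²θ), so v = −rω sinθ·[1 + r cosθ/√(L² − r² sin²θ)].
With r = 0.0227 m, L = 0.1004 m, θ = 156°: √(L² − r² sin²θ) = 0.099975 m.
v = −0.0227·299.1·0.40674·[1 + 0.0227·-0.91355/0.099975] = -2.1891 m/s.
|v| = 2.1891 m/s = 2189.1 mm/s.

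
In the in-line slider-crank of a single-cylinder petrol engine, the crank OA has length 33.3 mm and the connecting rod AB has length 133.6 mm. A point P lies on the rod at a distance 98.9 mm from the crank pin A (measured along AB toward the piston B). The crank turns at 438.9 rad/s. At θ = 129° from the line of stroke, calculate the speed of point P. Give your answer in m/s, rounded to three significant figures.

ω = 438.9 rad/s.  Crank-pin speed |V_A| = rω = 14.615 m/s, perpendicular to OA.
Rod angle: sinφ = −(r/L) sinθ ⇒ φ = -11.169°; ω_rod = −rω cosθ/√(L²−r²sin²θ) = +70.175 rad/s.
V_P = V_A + ω_rod × AP, with AP = 0.0989 m along the rod.
Components: V_Px = −rω sinθ − a·ω_rod·sinφ = -10.014 m/s;  V_Py = rω cosθ + a·ω_rod·cosφ = -2.3889 m/s.
|V_P| = √(V_Px² + V_Py²) = 10.295 m/s.

10.3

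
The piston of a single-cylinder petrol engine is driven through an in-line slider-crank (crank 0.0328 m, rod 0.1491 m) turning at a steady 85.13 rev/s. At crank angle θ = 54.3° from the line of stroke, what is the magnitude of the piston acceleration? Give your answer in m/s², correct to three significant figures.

4830

ω = 2π·85.1 = 534.9 rad/s
x(θ) = r cosθ + √(L² − r² sin²θ); with ω constant, a = ω²·d²x/dθ².
d²x/dθ² = −r cosθ − r²(cos2θ)/√u − r⁴ sin²2θ/(4u^{3/2}),  u = L² − r² sin²θ = 0.0215213 m².
Substituting r = 0.0328 m, L = 0.1491 m, θ = 54.3°: d²x/dθ² = -0.016883 m.
a = ω²·d²x/dθ² = (534.9)²·(-0.016883) = -4830.4 m/s²;  |a| = 4830.4 m/s².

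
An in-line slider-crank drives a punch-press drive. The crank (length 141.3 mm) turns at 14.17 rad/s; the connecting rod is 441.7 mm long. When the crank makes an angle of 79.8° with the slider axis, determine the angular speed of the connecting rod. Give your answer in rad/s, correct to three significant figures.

ω = 14.17 rad/s
The rod makes angle φ with the slider axis where L sinφ = r sinθ; differentiating, L cosφ·φ̇ = r ω cosθ.
L cosφ = √(L² − r² sin²θ) = 0.41924 m.
|ω_rod| = r ω |cosθ| / √(L² − r² sin²θ) = 0.1413·14.17·0.17708/0.41924 = 0.84573 rad/s.

0.846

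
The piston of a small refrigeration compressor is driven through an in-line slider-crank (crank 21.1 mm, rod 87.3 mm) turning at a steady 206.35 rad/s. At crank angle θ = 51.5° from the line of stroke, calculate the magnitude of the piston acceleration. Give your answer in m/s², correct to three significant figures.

513

ω = 206.3 rad/s
x(θ) = r cosθ + √(L² − r² sin²θ); with ω constant, a = ω²·d²x/dθ².
d²x/dθ² = −r cosθ − r²(cos2θ)/√u − r⁴ sin²2θ/(4u^{3/2}),  u = L² − r² sin²θ = 0.00734861 m².
Substituting r = 0.0211 m, L = 0.0873 m, θ = 51.5°: d²x/dθ² = -0.012041 m.
a = ω²·d²x/dθ² = (206.3)²·(-0.012041) = -512.73 m/s²;  |a| = 512.73 m/s².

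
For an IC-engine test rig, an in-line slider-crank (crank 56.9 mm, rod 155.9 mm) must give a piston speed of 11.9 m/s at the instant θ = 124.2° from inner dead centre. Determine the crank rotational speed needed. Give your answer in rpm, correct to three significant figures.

For an in-line slider-crank, |v_piston| = rω|sinθ|·[1 + r cosθ/√(L² − r² sin²θ)].
With r = 0.0569 m, L = 0.1559 m, θ = 124.2°: the bracketed kinematic factor |dx/dθ| = 0.036934 m.
ω = v/|dx/dθ| = 11.9/0.036934 = 322.2 rad/s.
N = 60ω/(2π) = 3076.7 rpm.

3080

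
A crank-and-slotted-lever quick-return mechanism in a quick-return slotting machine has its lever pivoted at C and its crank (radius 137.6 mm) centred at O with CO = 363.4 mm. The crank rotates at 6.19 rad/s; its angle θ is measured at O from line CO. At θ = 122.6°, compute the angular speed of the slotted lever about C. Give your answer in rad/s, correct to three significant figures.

0.510

ω = 6.19 rad/s
Crank pin A relative to C: A = (d + r cosθ, r sinθ); lever angle φ = atan2(r sinθ, d + r cosθ).
Differentiating tanφ: φ̇ = rω(d cosθ + r)/(d² + r² + 2dr cosθ).
d² + r² + 2dr cosθ = |CA|² = 0.0971121 m²;  d cosθ + r = -0.058189 m.
|ω_lever| = |0.1376·6.19·-0.058189| / 0.0971121 = 0.51036 rad/s.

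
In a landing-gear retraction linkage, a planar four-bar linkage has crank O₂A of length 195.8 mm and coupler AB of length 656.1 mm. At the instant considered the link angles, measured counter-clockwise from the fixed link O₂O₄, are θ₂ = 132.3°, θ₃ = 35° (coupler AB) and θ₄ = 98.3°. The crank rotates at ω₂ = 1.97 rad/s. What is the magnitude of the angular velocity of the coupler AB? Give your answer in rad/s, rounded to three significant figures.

ω₂ = 1.97 rad/s
Differentiating the loop-closure r₂e^{iθ₂}+r₃e^{iθ₃}=r₁+r₄e^{iθ₄} gives r₂ω₂e^{iθ₂}+r₃ω₃e^{iθ₃}=r₄ω₄e^{iθ₄}.
Eliminating the other unknown: ω₃ = r₂ω₂ sin(θ₄−θ₂) / [r₃ sin(θ₃−θ₄)].
Numerator sine = -0.55919; denominator sine = -0.89337.
Result = 0.1958·1.97·(-0.55919) / (0.6561·(-0.89337)) = +0.36799 rad/s; magnitude 0.36799 rad/s.

0.368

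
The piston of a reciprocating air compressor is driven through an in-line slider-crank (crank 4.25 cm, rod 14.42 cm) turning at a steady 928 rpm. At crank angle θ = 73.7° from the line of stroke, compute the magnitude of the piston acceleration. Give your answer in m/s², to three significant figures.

9.59

ω = 2π·928/60 = 97.18 rad/s
x(θ) = r cosθ + √(L² − r² sin²θ); with ω constant, a = ω²·d²x/dθ².
d²x/dθ² = −r cosθ − r²(cos2θ)/√u − r⁴ sin²2θ/(4u^{3/2}),  u = L² − r² sin²θ = 0.0191297 m².
Substituting r = 0.0425 m, L = 0.1442 m, θ = 73.7°: d²x/dθ² = -0.0010159 m.
a = ω²·d²x/dθ² = (97.18)²·(-0.0010159) = -9.5939 m/s²;  |a| = 9.5939 m/s².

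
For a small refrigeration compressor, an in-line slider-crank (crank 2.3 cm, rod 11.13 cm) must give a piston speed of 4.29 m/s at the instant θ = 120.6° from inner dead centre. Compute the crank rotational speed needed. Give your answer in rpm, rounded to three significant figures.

For an in-line slider-crank, |v_piston| = rω|sinθ|·[1 + r cosθ/√(L² − r² sin²θ)].
With r = 0.023 m, L = 0.1113 m, θ = 120.6°: the bracketed kinematic factor |dx/dθ| = 0.017681 m.
ω = v/|dx/dθ| = 4.29/0.017681 = 242.64 rad/s.
N = 60ω/(2π) = 2317 rpm.

2320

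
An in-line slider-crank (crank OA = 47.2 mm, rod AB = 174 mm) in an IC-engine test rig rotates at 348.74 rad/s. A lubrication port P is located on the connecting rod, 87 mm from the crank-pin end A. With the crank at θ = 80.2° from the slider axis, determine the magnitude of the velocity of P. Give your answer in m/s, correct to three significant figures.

16.7

ω = 348.7 rad/s.  Crank-pin speed |V_A| = rω = 16.461 m/s, perpendicular to OA.
Rod angle: sinφ = −(r/L) sinθ ⇒ φ = -15.504°; ω_rod = −rω cosθ/√(L²−r²sin²θ) = -16.71 rad/s.
V_P = V_A + ω_rod × AP, with AP = 0.087 m along the rod.
Components: V_Px = −rω sinθ − a·ω_rod·sinφ = -16.609 m/s;  V_Py = rω cosθ + a·ω_rod·cosφ = +1.4009 m/s.
|V_P| = √(V_Px² + V_Py²) = 16.668 m/s.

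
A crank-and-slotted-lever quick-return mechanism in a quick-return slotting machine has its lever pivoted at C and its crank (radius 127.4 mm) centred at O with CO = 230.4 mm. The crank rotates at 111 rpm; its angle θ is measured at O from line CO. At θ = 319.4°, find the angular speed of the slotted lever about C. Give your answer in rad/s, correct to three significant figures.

3.93

ω = 11.62 rad/s (from 111 rpm).
Crank pin A relative to C: A = (d + r cosθ, r sinθ); lever angle φ = atan2(r sinθ, d + r cosθ).
Differentiating tanφ: φ̇ = rω(d cosθ + r)/(d² + r² + 2dr cosθ).
d² + r² + 2dr cosθ = |CA|² = 0.113889 m²;  d cosθ + r = +0.30234 m.
|ω_lever| = |0.1274·11.62·+0.30234| / 0.113889 = 3.9312 rad/s.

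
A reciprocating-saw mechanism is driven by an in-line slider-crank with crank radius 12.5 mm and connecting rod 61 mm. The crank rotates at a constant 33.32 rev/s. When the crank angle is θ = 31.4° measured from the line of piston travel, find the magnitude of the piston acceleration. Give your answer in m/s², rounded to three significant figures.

ω = 2π·33.3 = 209.4 rad/s
x(θ) = r cosθ + √(L² − r² sin²θ); with ω constant, a = ω²·d²x/dθ².
d²x/dθ² = −r cosθ − r²(cos2θ)/√u − r⁴ sin²2θ/(4u^{3/2}),  u = L² − r² sin²θ = 0.00367859 m².
Substituting r = 0.0125 m, L = 0.061 m, θ = 31.4°: d²x/dθ² = -0.011869 m.
a = ω²·d²x/dθ² = (209.4)²·(-0.011869) = -520.2 m/s²;  |a| = 520.2 m/s².

520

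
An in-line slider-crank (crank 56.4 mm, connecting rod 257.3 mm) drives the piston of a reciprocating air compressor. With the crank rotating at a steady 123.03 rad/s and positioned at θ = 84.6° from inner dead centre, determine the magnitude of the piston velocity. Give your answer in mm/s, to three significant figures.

ω = 123 rad/s
For an in-line slider-crank, x = r cosθ + √(L² − r² sin²θ), so v = −rω sinθ·[1 + r cosθ/√(L² − r² sin²θ)].
With r = 0.0564 m, L = 0.2573 m, θ = 84.6°: √(L² − r² sin²θ) = 0.2511 m.
v = −0.0564·123·0.99556·[1 + 0.0564·0.09411/0.2511] = -7.0541 m/s.
|v| = 7.0541 m/s = 7054.1 mm/s.

7050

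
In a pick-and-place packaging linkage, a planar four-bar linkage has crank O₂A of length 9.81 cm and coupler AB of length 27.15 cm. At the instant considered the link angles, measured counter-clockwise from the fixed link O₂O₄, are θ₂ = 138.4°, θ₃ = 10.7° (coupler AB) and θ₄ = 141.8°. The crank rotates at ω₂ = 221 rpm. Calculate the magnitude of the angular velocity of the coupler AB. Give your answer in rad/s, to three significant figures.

ω₂ = 23.14 rad/s (from 221 rpm).
Differentiating the loop-closure r₂e^{iθ₂}+r₃e^{iθ₃}=r₁+r₄e^{iθ₄} gives r₂ω₂e^{iθ₂}+r₃ω₃e^{iθ₃}=r₄ω₄e^{iθ₄}.
Eliminating the other unknown: ω₃ = r₂ω₂ sin(θ₄−θ₂) / [r₃ sin(θ₃−θ₄)].
Numerator sine = +0.05931; denominator sine = -0.75356.
Result = 0.0981·23.14·(+0.05931) / (0.2715·(-0.75356)) = -0.65811 rad/s; magnitude 0.65811 rad/s.

0.658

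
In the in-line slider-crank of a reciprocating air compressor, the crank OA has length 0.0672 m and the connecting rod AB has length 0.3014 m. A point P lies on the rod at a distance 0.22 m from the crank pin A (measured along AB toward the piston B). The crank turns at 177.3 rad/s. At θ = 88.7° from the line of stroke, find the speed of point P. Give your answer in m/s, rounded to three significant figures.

ω = 177.3 rad/s.  Crank-pin speed |V_A| = rω = 11.915 m/s, perpendicular to OA.
Rod angle: sinφ = −(r/L) sinθ ⇒ φ = -12.880°; ω_rod = −rω cosθ/√(L²−r²sin²θ) = -0.91999 rad/s.
V_P = V_A + ω_rod × AP, with AP = 0.22 m along the rod.
Components: V_Px = −rω sinθ − a·ω_rod·sinφ = -11.957 m/s;  V_Py = rω cosθ + a·ω_rod·cosφ = +0.073003 m/s.
|V_P| = √(V_Px² + V_Py²) = 11.957 m/s.

12.0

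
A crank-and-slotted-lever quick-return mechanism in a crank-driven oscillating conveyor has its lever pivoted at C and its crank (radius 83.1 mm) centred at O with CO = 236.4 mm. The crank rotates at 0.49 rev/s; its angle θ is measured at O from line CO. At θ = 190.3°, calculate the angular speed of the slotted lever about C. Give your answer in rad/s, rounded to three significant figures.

1.58

ω = 3.079 rad/s (from 0.49 rev/s).
Crank pin A relative to C: A = (d + r cosθ, r sinθ); lever angle φ = atan2(r sinθ, d + r cosθ).
Differentiating tanφ: φ̇ = rω(d cosθ + r)/(d² + r² + 2dr cosθ).
d² + r² + 2dr cosθ = |CA|² = 0.024134 m²;  d cosθ + r = -0.14949 m.
|ω_lever| = |0.0831·3.079·-0.14949| / 0.024134 = 1.5847 rad/s.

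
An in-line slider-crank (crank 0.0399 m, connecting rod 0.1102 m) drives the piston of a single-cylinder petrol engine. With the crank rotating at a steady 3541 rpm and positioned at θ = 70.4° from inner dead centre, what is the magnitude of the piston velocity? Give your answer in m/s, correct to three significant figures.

15.7

ω = 2π·3541/60 = 370.8 rad/s
For an in-line slider-crank, x = r cosθ + √(L² − r² sin²θ), so v = −rω sinθ·[1 + r cosθ/√(L² − r² sin²θ)].
With r = 0.0399 m, L = 0.1102 m, θ = 70.4°: √(L² − r² sin²θ) = 0.10359 m.
v = −0.0399·370.8·0.94206·[1 + 0.0399·0.33545/0.10359] = -15.739 m/s.
|v| = 15.739 m/s.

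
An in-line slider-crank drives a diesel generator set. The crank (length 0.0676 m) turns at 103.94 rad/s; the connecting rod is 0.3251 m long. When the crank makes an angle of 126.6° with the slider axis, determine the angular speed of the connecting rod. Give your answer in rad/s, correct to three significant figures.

ω = 103.9 rad/s
The rod makes angle φ with the slider axis where L sinφ = r sinθ; differentiating, L cosφ·φ̇ = r ω cosθ.
L cosφ = √(L² − r² sin²θ) = 0.32054 m.
|ω_rod| = r ω |cosθ| / √(L² − r² sin²θ) = 0.0676·103.9·0.59622/0.32054 = 13.07 rad/s.

13.1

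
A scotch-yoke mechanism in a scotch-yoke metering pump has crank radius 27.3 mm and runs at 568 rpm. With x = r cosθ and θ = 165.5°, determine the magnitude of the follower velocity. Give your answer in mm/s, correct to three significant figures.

407

ω = 59.48 rad/s (from 568 rpm).
x = r cosθ ⇒ ẋ = −rω sinθ.
|v| = rω|sinθ| = 0.0273·59.48·|sin 165.5°| = 0.40657 m/s = 406.57 mm/s.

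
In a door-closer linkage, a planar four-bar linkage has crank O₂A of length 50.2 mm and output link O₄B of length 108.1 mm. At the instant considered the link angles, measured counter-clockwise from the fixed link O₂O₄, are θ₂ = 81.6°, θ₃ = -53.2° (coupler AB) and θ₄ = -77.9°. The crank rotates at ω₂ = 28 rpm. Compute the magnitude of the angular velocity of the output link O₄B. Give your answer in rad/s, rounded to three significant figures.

2.31

ω₂ = 2.932 rad/s (from 28 rpm).
Differentiating the loop-closure r₂e^{iθ₂}+r₃e^{iθ₃}=r₁+r₄e^{iθ₄} gives r₂ω₂e^{iθ₂}+r₃ω₃e^{iθ₃}=r₄ω₄e^{iθ₄}.
Eliminating the other unknown: ω₄ = r₂ω₂ sin(θ₂−θ₃) / [r₄ sin(θ₄−θ₃)].
Numerator sine = +0.70957; denominator sine = -0.41787.
Result = 0.0502·2.932·(+0.70957) / (0.1081·(-0.41787)) = -2.3122 rad/s; magnitude 2.3122 rad/s.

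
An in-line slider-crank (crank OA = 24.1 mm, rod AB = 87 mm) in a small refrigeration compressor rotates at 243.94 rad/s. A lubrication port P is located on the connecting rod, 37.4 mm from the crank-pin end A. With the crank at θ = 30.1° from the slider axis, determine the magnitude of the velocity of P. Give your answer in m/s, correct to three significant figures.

4.36

ω = 243.9 rad/s.  Crank-pin speed |V_A| = rω = 5.879 m/s, perpendicular to OA.
Rod angle: sinφ = −(r/L) sinθ ⇒ φ = -7.986°; ω_rod = −rω cosθ/√(L²−r²sin²θ) = -59.034 rad/s.
V_P = V_A + ω_rod × AP, with AP = 0.0374 m along the rod.
Components: V_Px = −rω sinθ − a·ω_rod·sinφ = -3.2551 m/s;  V_Py = rω cosθ + a·ω_rod·cosφ = +2.8997 m/s.
|V_P| = √(V_Px² + V_Py²) = 4.3593 m/s.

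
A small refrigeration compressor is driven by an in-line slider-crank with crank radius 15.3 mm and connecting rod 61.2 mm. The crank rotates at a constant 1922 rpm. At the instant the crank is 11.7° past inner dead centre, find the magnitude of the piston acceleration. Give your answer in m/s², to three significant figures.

ω = 2π·1922/60 = 201.3 rad/s
x(θ) = r cosθ + √(L² − r² sin²θ); with ω constant, a = ω²·d²x/dθ².
d²x/dθ² = −r cosθ − r²(cos2θ)/√u − r⁴ sin²2θ/(4u^{3/2}),  u = L² − r² sin²θ = 0.00373581 m².
Substituting r = 0.0153 m, L = 0.0612 m, θ = 11.7°: d²x/dθ² = -0.018507 m.
a = ω²·d²x/dθ² = (201.3)²·(-0.018507) = -749.7 m/s²;  |a| = 749.7 m/s².

750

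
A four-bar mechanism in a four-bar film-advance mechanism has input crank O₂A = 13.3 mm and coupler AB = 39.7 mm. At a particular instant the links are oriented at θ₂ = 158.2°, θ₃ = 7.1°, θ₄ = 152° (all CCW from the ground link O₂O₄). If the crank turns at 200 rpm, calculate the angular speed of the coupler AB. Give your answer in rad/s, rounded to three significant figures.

1.32

ω₂ = 20.94 rad/s (from 200 rpm).
Differentiating the loop-closure r₂e^{iθ₂}+r₃e^{iθ₃}=r₁+r₄e^{iθ₄} gives r₂ω₂e^{iθ₂}+r₃ω₃e^{iθ₃}=r₄ω₄e^{iθ₄}.
Eliminating the other unknown: ω₃ = r₂ω₂ sin(θ₄−θ₂) / [r₃ sin(θ₃−θ₄)].
Numerator sine = -0.10800; denominator sine = -0.57501.
Result = 0.0133·20.94·(-0.10800) / (0.0397·(-0.57501)) = +1.3179 rad/s; magnitude 1.3179 rad/s.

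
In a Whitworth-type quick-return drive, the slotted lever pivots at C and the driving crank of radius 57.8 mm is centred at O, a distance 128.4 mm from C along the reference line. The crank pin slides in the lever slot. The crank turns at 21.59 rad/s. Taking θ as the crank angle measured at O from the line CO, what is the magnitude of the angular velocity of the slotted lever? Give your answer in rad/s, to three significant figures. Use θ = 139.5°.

5.82

ω = 21.59 rad/s
Crank pin A relative to C: A = (d + r cosθ, r sinθ); lever angle φ = atan2(r sinθ, d + r cosθ).
Differentiating tanφ: φ̇ = rω(d cosθ + r)/(d² + r² + 2dr cosθ).
d² + r² + 2dr cosθ = |CA|² = 0.00854066 m²;  d cosθ + r = -0.039836 m.
|ω_lever| = |0.0578·21.59·-0.039836| / 0.00854066 = 5.8206 rad/s.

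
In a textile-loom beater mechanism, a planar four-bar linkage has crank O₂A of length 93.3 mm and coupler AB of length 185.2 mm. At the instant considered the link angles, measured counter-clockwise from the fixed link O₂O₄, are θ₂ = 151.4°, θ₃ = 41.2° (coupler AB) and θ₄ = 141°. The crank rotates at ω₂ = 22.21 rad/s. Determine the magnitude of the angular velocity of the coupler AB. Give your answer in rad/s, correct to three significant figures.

ω₂ = 22.21 rad/s
Differentiating the loop-closure r₂e^{iθ₂}+r₃e^{iθ₃}=r₁+r₄e^{iθ₄} gives r₂ω₂e^{iθ₂}+r₃ω₃e^{iθ₃}=r₄ω₄e^{iθ₄}.
Eliminating the other unknown: ω₃ = r₂ω₂ sin(θ₄−θ₂) / [r₃ sin(θ₃−θ₄)].
Numerator sine = -0.18052; denominator sine = -0.98541.
Result = 0.0933·22.21·(-0.18052) / (0.1852·(-0.98541)) = +2.0497 rad/s; magnitude 2.0497 rad/s.

2.05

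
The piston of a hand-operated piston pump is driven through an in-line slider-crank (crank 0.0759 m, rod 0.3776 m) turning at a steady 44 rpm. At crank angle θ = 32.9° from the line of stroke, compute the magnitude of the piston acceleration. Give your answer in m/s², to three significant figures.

1.49

ω = 2π·44/60 = 4.608 rad/s
x(θ) = r cosθ + √(L² − r² sin²θ); with ω constant, a = ω²·d²x/dθ².
d²x/dθ² = −r cosθ − r²(cos2θ)/√u − r⁴ sin²2θ/(4u^{3/2}),  u = L² − r² sin²θ = 0.140882 m².
Substituting r = 0.0759 m, L = 0.3776 m, θ = 32.9°: d²x/dθ² = -0.070149 m.
a = ω²·d²x/dθ² = (4.608)²·(-0.070149) = -1.4893 m/s²;  |a| = 1.4893 m/s².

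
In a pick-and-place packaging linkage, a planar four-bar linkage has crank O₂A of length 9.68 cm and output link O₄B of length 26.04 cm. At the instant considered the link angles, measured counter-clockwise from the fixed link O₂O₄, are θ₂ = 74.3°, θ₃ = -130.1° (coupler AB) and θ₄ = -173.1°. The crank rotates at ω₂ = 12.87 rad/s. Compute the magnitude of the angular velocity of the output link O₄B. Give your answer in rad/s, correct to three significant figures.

2.90

ω₂ = 12.87 rad/s
Differentiating the loop-closure r₂e^{iθ₂}+r₃e^{iθ₃}=r₁+r₄e^{iθ₄} gives r₂ω₂e^{iθ₂}+r₃ω₃e^{iθ₃}=r₄ω₄e^{iθ₄}.
Eliminating the other unknown: ω₄ = r₂ω₂ sin(θ₂−θ₃) / [r₄ sin(θ₄−θ₃)].
Numerator sine = -0.41310; denominator sine = -0.68200.
Result = 0.0968·12.87·(-0.41310) / (0.2604·(-0.68200)) = +2.8979 rad/s; magnitude 2.8979 rad/s.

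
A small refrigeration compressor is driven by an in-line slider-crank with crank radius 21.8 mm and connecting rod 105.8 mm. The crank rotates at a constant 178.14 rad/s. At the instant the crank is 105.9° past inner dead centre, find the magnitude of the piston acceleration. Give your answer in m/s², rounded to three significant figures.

313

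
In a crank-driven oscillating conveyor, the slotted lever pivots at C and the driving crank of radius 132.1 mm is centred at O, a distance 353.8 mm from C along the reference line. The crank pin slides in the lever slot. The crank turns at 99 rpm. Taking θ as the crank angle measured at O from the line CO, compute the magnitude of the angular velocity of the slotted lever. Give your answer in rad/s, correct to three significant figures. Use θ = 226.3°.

1.97

ω = 10.37 rad/s (from 99 rpm).
Crank pin A relative to C: A = (d + r cosθ, r sinθ); lever angle φ = atan2(r sinθ, d + r cosθ).
Differentiating tanφ: φ̇ = rω(d cosθ + r)/(d² + r² + 2dr cosθ).
d² + r² + 2dr cosθ = |CA|² = 0.0780453 m²;  d cosθ + r = -0.11233 m.
|ω_lever| = |0.1321·10.37·-0.11233| / 0.0780453 = 1.9712 rad/s.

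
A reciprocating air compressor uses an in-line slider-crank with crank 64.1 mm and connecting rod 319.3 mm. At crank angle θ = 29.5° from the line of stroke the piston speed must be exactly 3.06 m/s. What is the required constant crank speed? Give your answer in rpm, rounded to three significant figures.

For an in-line slider-crank, |v_piston| = rω|sinθ|·[1 + r cosθ/√(L² − r² sin²θ)].
With r = 0.0641 m, L = 0.3193 m, θ = 29.5°: the bracketed kinematic factor |dx/dθ| = 0.037107 m.
ω = v/|dx/dθ| = 3.06/0.037107 = 82.465 rad/s.
N = 60ω/(2π) = 787.48 rpm.

787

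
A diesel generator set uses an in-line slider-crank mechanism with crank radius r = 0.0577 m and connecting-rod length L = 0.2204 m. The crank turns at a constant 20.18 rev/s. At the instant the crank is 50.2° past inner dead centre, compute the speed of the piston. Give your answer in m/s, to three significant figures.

ω = 2π·20.2 = 126.8 rad/s
For an in-line slider-crank, x = r cosθ + √(L² − r² sin²θ), so v = −rω sinθ·[1 + r cosθ/√(L² − r² sin²θ)].
With r = 0.0577 m, L = 0.2204 m, θ = 50.2°: √(L² − r² sin²θ) = 0.2159 m.
v = −0.0577·126.8·0.76828·[1 + 0.0577·0.64011/0.2159] = -6.5824 m/s.
|v| = 6.5824 m/s.

6.58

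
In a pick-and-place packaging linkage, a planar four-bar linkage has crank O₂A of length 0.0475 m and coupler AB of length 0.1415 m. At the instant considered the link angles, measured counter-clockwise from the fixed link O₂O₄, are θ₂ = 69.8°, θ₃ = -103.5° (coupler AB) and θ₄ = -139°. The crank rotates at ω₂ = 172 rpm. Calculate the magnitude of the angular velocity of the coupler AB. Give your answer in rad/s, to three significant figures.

ω₂ = 18.01 rad/s (from 172 rpm).
Differentiating the loop-closure r₂e^{iθ₂}+r₃e^{iθ₃}=r₁+r₄e^{iθ₄} gives r₂ω₂e^{iθ₂}+r₃ω₃e^{iθ₃}=r₄ω₄e^{iθ₄}.
Eliminating the other unknown: ω₃ = r₂ω₂ sin(θ₄−θ₂) / [r₃ sin(θ₃−θ₄)].
Numerator sine = +0.48175; denominator sine = +0.58070.
Result = 0.0475·18.01·(+0.48175) / (0.1415·(+0.58070)) = +5.0161 rad/s; magnitude 5.0161 rad/s.

5.02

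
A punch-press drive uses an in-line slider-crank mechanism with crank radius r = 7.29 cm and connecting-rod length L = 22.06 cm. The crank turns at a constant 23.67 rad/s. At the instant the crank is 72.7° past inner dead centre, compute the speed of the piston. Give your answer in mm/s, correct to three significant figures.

1820

ω = 23.67 rad/s
For an in-line slider-crank, x = r cosθ + √(L² − r² sin²θ), so v = −rω sinθ·[1 + r cosθ/√(L² − r² sin²θ)].
With r = 0.0729 m, L = 0.2206 m, θ = 72.7°: √(L² − r² sin²θ) = 0.20933 m.
v = −0.0729·23.67·0.95476·[1 + 0.0729·0.29737/0.20933] = -1.8181 m/s.
|v| = 1.8181 m/s = 1818.1 mm/s.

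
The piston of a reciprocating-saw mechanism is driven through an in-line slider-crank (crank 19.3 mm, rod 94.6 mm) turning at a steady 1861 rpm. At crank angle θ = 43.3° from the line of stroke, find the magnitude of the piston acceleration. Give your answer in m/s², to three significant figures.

544

ω = 2π·1861/60 = 194.9 rad/s
x(θ) = r cosθ + √(L² − r² sin²θ); with ω constant, a = ω²·d²x/dθ².
d²x/dθ² = −r cosθ − r²(cos2θ)/√u − r⁴ sin²2θ/(4u^{3/2}),  u = L² − r² sin²θ = 0.00877396 m².
Substituting r = 0.0193 m, L = 0.0946 m, θ = 43.3°: d²x/dθ² = -0.014324 m.
a = ω²·d²x/dθ² = (194.9)²·(-0.014324) = -544.02 m/s²;  |a| = 544.02 m/s².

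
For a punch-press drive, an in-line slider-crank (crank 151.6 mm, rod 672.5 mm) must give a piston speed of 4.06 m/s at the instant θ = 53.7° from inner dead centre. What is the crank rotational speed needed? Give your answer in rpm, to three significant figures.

279

For an in-line slider-crank, |v_piston| = rω|sinθ|·[1 + r cosθ/√(L² − r² sin²θ)].
With r = 0.1516 m, L = 0.6725 m, θ = 53.7°: the bracketed kinematic factor |dx/dθ| = 0.13876 m.
ω = v/|dx/dθ| = 4.06/0.13876 = 29.259 rad/s.
N = 60ω/(2π) = 279.4 rpm.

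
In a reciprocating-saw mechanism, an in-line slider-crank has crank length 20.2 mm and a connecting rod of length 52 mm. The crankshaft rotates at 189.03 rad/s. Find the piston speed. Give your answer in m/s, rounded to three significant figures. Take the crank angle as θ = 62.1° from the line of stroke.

ω = 189 rad/s
For an in-line slider-crank, x = r cosθ + √(L² − r² sin²θ), so v = −rω sinθ·[1 + r cosθ/√(L² − r² sin²θ)].
With r = 0.0202 m, L = 0.052 m, θ = 62.1°: √(L² − r² sin²θ) = 0.04884 m.
v = −0.0202·189·0.88377·[1 + 0.0202·0.46793/0.04884] = -4.0277 m/s.
|v| = 4.0277 m/s.

4.03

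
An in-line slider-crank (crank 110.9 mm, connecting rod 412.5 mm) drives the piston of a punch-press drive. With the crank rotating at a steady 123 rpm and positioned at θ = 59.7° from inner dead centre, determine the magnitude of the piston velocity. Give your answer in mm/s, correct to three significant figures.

ω = 2π·123/60 = 12.88 rad/s
For an in-line slider-crank, x = r cosθ + √(L² − r² sin²θ), so v = −rω sinθ·[1 + r cosθ/√(L² − r² sin²θ)].
With r = 0.1109 m, L = 0.4125 m, θ = 59.7°: √(L² − r² sin²θ) = 0.40123 m.
v = −0.1109·12.88·0.86340·[1 + 0.1109·0.50453/0.40123] = -1.4053 m/s.
|v| = 1.4053 m/s = 1405.3 mm/s.

1410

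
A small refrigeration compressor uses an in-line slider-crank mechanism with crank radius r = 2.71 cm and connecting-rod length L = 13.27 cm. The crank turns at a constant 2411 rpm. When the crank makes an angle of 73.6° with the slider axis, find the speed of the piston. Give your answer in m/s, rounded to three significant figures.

6.95

ω = 2π·2411/60 = 252.5 rad/s
For an in-line slider-crank, x = r cosθ + √(L² − r² sin²θ), so v = −rω sinθ·[1 + r cosθ/√(L² − r² sin²θ)].
With r = 0.0271 m, L = 0.1327 m, θ = 73.6°: √(L² − r² sin²θ) = 0.13013 m.
v = −0.0271·252.5·0.95931·[1 + 0.0271·0.28234/0.13013] = -6.9498 m/s.
|v| = 6.9498 m/s.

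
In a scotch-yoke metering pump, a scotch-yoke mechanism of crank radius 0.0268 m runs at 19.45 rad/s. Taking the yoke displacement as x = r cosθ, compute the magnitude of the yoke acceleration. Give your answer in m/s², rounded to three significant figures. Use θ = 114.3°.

4.17

ω = 19.45 rad/s
x = r cosθ ⇒ ẍ = −rω² cosθ (ω constant).
|a| = rω²|cosθ| = 0.0268·(19.45)²·|cos 114.3°| = 4.1721 m/s².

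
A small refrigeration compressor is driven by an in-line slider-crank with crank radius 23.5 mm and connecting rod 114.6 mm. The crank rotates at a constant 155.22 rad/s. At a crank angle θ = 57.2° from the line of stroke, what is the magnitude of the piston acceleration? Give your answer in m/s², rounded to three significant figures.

ω = 155.2 rad/s
x(θ) = r cosθ + √(L² − r² sin²θ); with ω constant, a = ω²·d²x/dθ².
d²x/dθ² = −r cosθ − r²(cos2θ)/√u − r⁴ sin²2θ/(4u^{3/2}),  u = L² − r² sin²θ = 0.012743 m².
Substituting r = 0.0235 m, L = 0.1146 m, θ = 57.2°: d²x/dθ² = -0.010753 m.
a = ω²·d²x/dθ² = (155.2)²·(-0.010753) = -259.08 m/s²;  |a| = 259.08 m/s².

259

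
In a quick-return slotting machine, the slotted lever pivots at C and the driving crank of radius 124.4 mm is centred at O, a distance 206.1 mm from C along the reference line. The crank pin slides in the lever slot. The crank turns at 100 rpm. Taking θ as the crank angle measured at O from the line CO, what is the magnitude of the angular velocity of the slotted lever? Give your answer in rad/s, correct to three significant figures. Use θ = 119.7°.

0.892

ω = 10.47 rad/s (from 100 rpm).
Crank pin A relative to C: A = (d + r cosθ, r sinθ); lever angle φ = atan2(r sinθ, d + r cosθ).
Differentiating tanφ: φ̇ = rω(d cosθ + r)/(d² + r² + 2dr cosθ).
d² + r² + 2dr cosθ = |CA|² = 0.0325466 m²;  d cosθ + r = +0.022286 m.
|ω_lever| = |0.1244·10.47·+0.022286| / 0.0325466 = 0.89202 rad/s.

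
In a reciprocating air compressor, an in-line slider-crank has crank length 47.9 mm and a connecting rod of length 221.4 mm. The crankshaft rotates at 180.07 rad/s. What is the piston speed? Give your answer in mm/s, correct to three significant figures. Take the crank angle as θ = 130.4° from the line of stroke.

5630

ω = 180.1 rad/s
For an in-line slider-crank, x = r cosθ + √(L² − r² sin²θ), so v = −rω sinθ·[1 + r cosθ/√(L² − r² sin²θ)].
With r = 0.0479 m, L = 0.2214 m, θ = 130.4°: √(L² − r² sin²θ) = 0.21837 m.
v = −0.0479·180.1·0.76154·[1 + 0.0479·-0.64812/0.21837] = -5.6347 m/s.
|v| = 5.6347 m/s = 5634.7 mm/s.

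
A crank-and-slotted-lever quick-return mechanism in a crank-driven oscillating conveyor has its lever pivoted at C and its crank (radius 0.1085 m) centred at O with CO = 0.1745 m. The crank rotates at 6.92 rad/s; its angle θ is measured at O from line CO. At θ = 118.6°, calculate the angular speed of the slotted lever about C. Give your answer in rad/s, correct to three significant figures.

0.778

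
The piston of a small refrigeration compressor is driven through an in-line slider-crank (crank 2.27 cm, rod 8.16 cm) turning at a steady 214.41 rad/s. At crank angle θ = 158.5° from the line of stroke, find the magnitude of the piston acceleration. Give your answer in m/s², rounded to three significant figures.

755

ω = 214.4 rad/s
x(θ) = r cosθ + √(L² − r² sin²θ); with ω constant, a = ω²·d²x/dθ².
d²x/dθ² = −r cosθ − r²(cos2θ)/√u − r⁴ sin²2θ/(4u^{3/2}),  u = L² − r² sin²θ = 0.00658934 m².
Substituting r = 0.0227 m, L = 0.0816 m, θ = 158.5°: d²x/dθ² = +0.01642 m.
a = ω²·d²x/dθ² = (214.4)²·(+0.01642) = +754.86 m/s²;  |a| = 754.86 m/s².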